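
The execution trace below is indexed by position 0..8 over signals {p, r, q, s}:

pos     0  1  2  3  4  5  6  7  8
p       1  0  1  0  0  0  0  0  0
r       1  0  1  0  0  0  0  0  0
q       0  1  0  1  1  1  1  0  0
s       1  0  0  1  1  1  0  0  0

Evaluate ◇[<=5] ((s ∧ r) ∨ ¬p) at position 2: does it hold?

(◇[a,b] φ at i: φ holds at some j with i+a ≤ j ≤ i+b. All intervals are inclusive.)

Check ((s ∧ r) ∨ ¬p) at each j in [2,7]:
  j=2: false
  j=3: true
  j=4: true
  j=5: true
  j=6: true
  j=7: true
Found at j=3 → formula holds.

Holds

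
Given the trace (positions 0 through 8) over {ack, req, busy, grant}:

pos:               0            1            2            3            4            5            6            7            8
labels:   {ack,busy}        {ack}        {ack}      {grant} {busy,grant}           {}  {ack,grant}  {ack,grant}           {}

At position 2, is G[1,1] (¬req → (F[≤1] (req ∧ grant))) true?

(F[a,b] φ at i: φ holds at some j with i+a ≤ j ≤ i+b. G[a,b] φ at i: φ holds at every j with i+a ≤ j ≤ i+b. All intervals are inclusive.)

Check (¬req → (F[≤1] (req ∧ grant))) at every j in [3,3]:
  j=3: antecedent true; consequent fails (none in [3,4]) → ✗
Fails at j=3 → formula fails.

Does not hold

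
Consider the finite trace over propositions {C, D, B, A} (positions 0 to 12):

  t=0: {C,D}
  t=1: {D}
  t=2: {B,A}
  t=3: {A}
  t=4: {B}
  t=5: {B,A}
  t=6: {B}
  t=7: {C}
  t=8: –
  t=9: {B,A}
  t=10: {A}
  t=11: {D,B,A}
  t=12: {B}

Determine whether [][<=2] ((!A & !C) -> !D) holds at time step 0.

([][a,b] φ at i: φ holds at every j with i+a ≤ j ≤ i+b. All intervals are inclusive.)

Check ((!A & !C) -> !D) at every j in [0,2]:
  j=0: antecedent false → ✓
  j=1: antecedent true; consequent false → ✗
  j=2: antecedent false → ✓
Fails at j=1 → formula fails.

False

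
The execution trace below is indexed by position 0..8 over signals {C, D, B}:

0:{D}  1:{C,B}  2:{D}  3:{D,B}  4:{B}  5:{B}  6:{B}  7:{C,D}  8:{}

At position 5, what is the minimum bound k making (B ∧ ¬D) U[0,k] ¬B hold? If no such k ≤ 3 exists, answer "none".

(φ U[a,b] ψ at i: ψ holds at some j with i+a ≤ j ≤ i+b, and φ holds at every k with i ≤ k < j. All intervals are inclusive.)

Need earliest j ≥ 5 with ¬B, and (B ∧ ¬D) at every k in [5,j-1].
  j=5: rhs fails.
  j=6: rhs fails.
  j=7: rhs holds; lhs holds on [5,6]. k = 2.

2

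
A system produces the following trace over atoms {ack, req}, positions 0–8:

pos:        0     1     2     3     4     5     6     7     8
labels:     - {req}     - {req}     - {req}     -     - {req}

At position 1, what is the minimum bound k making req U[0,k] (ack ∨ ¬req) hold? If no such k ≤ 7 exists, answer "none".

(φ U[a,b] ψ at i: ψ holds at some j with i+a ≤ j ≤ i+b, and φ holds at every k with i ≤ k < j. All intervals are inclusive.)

Need earliest j ≥ 1 with (ack ∨ ¬req), and req at every k in [1,j-1].
  j=1: rhs fails.
  j=2: rhs holds; lhs holds on [1,1]. k = 1.

1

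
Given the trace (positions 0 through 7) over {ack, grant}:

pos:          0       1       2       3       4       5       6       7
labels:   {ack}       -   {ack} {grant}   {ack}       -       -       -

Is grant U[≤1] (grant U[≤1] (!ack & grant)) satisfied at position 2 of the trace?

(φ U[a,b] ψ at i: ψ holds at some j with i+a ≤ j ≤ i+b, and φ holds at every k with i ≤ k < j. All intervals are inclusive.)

Need some j in [2,3] with (grant U[≤1] (!ack & grant)), and grant at every k in [2,j-1].
  j=2: (grant U[≤1] (!ack & grant)) — fails.
  j=3: (grant U[≤1] (!ack & grant)) holds, but grant fails at k=2 → not this j.
No j in the window works → until fails.

No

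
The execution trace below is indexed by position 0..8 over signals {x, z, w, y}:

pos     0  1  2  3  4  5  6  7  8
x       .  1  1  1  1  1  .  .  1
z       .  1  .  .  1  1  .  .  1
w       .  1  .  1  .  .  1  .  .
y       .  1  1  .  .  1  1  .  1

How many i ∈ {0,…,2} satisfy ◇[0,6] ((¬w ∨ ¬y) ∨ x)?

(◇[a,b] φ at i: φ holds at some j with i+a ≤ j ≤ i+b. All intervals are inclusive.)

3

Evaluate at each i in [0,2]:
  i=0: ✓ (witness j=0)
  i=1: ✓ (witness j=1)
  i=2: ✓ (witness j=2)
Positions where it holds: {0, 1, 2} → 3.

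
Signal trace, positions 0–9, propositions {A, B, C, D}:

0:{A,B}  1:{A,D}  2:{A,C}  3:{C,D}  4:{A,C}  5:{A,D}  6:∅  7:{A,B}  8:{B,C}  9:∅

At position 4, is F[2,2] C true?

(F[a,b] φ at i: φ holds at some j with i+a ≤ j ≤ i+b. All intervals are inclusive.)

False

Check C at each j in [6,6]:
  j=6: false
No position in the window satisfies it → formula fails.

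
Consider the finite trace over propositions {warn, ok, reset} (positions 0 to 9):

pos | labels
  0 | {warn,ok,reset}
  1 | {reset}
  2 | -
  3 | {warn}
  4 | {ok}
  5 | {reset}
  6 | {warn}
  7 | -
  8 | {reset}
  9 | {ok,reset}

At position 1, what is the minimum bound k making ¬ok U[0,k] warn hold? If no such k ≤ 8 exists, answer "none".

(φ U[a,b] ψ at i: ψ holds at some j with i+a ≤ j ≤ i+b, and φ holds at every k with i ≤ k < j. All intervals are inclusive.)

Need earliest j ≥ 1 with warn, and ¬ok at every k in [1,j-1].
  j=1: rhs fails.
  j=2: rhs fails.
  j=3: rhs holds; lhs holds on [1,2]. k = 2.

2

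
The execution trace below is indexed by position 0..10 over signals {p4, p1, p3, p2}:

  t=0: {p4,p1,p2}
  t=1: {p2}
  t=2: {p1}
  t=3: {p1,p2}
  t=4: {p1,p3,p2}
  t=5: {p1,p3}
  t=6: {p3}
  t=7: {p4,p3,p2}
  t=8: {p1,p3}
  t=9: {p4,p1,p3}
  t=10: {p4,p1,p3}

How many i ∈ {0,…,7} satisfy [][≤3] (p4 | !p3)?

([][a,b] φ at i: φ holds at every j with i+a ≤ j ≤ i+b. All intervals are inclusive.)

1

Evaluate at each i in [0,7]:
  i=0: ✓ (all of [0,3])
  i=1: ✗ (fails at j=4)
  i=2: ✗ (fails at j=4)
  i=3: ✗ (fails at j=4)
  i=4: ✗ (fails at j=4)
  i=5: ✗ (fails at j=5)
  i=6: ✗ (fails at j=6)
  i=7: ✗ (fails at j=8)
Positions where it holds: {0} → 1.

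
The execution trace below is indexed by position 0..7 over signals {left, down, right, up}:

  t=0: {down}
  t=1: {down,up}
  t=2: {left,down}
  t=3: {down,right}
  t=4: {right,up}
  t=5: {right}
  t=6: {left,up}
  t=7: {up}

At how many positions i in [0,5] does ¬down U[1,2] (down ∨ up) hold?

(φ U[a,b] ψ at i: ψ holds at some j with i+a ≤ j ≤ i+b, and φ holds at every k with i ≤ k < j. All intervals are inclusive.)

Evaluate at each i in [0,5]:
  i=0: ✗ (lhs fails at k=0 before rhs at j=1)
  i=1: ✗ (lhs fails at k=1 before rhs at j=2)
  i=2: ✗ (lhs fails at k=2 before rhs at j=3)
  i=3: ✗ (lhs fails at k=3 before rhs at j=4)
  i=4: ✓ (rhs at j=6; lhs holds on [4,5])
  i=5: ✓ (rhs at j=6; lhs holds on [5,5])
Positions where it holds: {4, 5} → 2.

2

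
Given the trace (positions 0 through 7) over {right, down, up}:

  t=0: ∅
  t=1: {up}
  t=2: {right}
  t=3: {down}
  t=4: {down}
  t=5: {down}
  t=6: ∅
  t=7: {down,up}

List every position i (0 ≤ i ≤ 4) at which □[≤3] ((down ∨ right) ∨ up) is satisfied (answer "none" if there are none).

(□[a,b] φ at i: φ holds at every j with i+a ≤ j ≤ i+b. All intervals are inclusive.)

Evaluate at each i in [0,4]:
  i=0: ✗ (fails at j=0)
  i=1: ✓ (all of [1,4])
  i=2: ✓ (all of [2,5])
  i=3: ✗ (fails at j=6)
  i=4: ✗ (fails at j=6)

1, 2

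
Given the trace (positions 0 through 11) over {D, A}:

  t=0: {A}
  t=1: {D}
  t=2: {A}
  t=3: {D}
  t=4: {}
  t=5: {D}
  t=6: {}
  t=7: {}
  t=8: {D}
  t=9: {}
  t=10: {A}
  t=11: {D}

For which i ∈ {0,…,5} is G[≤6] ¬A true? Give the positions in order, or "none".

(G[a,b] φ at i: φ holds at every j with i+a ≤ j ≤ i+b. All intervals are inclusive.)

Evaluate at each i in [0,5]:
  i=0: ✗ (fails at j=0)
  i=1: ✗ (fails at j=2)
  i=2: ✗ (fails at j=2)
  i=3: ✓ (all of [3,9])
  i=4: ✗ (fails at j=10)
  i=5: ✗ (fails at j=10)

3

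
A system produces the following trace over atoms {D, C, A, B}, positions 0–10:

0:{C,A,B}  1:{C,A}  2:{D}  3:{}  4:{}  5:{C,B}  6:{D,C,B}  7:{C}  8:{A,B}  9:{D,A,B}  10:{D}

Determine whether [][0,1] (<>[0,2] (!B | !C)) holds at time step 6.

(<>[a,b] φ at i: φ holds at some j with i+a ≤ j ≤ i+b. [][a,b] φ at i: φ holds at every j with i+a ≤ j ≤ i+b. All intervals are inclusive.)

Holds

Check <>[0,2] (!B | !C) at every j in [6,7]:
  j=6: holds (witness at 7)
  j=7: holds (witness at 7)
All positions satisfy it → formula holds.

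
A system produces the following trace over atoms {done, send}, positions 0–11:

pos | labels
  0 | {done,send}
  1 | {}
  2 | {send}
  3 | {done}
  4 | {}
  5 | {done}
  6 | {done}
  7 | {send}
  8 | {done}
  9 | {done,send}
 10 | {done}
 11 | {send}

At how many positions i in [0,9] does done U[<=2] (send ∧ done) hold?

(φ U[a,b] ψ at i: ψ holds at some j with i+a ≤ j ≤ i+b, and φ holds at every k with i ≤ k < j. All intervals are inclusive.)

Evaluate at each i in [0,9]:
  i=0: ✓ (rhs at j=0)
  i=1: ✗ (no rhs in [1,3])
  i=2: ✗ (no rhs in [2,4])
  i=3: ✗ (no rhs in [3,5])
  i=4: ✗ (no rhs in [4,6])
  i=5: ✗ (no rhs in [5,7])
  i=6: ✗ (no rhs in [6,8])
  i=7: ✗ (lhs fails at k=7 before rhs at j=9)
  i=8: ✓ (rhs at j=9; lhs holds on [8,8])
  i=9: ✓ (rhs at j=9)
Positions where it holds: {0, 8, 9} → 3.

3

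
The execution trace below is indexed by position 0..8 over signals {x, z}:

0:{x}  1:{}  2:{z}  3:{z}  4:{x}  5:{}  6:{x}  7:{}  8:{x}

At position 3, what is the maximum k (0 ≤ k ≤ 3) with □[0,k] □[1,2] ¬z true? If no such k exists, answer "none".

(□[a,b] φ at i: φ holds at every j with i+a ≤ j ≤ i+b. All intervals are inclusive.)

3

□[1,2] ¬z must hold from j=3 onward; find where it first fails.
  j=3: holds
  j=4: holds
  j=5: holds
  j=6: holds
Holds through j=6; largest k = 3.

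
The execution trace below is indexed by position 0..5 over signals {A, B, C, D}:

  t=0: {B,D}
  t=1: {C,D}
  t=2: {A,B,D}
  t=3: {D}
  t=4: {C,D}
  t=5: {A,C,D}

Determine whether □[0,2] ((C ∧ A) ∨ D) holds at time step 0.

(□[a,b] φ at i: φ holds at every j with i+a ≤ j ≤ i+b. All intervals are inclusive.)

Check ((C ∧ A) ∨ D) at every j in [0,2]:
  j=0: true
  j=1: true
  j=2: true
All positions satisfy it → formula holds.

Yes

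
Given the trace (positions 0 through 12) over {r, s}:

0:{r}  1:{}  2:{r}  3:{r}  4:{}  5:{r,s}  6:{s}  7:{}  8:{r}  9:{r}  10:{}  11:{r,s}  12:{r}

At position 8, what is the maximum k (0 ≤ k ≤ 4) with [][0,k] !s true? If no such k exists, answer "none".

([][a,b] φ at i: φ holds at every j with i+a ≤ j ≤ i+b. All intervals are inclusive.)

!s must hold from j=8 onward; find where it first fails.
  j=8: holds
  j=9: holds
  j=10: holds
  j=11: fails
Holds on [8,10], so largest k = 2.

2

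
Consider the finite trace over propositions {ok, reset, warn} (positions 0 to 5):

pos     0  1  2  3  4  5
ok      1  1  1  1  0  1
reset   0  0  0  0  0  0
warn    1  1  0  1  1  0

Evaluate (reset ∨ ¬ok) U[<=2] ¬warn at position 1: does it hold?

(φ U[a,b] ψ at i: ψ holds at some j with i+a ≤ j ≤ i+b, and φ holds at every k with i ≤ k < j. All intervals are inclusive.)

Need some j in [1,3] with ¬warn, and (reset ∨ ¬ok) at every k in [1,j-1].
  j=1: ¬warn false.
  j=2: ¬warn holds, but (reset ∨ ¬ok) fails at k=1 → not this j.
  j=3: ¬warn false.
No j in the window works → until fails.

Does not hold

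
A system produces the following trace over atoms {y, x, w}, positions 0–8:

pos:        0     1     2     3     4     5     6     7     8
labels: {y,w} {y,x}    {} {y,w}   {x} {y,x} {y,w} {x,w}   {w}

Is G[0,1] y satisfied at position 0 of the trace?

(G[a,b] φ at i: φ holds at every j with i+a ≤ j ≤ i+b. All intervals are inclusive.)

Holds

Check y at every j in [0,1]:
  j=0: true
  j=1: true
All positions satisfy it → formula holds.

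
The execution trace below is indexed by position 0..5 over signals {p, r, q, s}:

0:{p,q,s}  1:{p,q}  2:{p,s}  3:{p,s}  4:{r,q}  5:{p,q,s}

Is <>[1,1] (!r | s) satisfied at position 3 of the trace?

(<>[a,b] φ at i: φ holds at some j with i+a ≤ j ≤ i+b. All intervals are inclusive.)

Check (!r | s) at each j in [4,4]:
  j=4: false
No position in the window satisfies it → formula fails.

No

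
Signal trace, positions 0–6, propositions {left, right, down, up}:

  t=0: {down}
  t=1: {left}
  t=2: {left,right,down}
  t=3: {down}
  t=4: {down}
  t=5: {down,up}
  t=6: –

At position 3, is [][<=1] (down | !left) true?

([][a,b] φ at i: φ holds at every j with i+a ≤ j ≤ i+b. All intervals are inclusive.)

Check (down | !left) at every j in [3,4]:
  j=3: true
  j=4: true
All positions satisfy it → formula holds.

Yes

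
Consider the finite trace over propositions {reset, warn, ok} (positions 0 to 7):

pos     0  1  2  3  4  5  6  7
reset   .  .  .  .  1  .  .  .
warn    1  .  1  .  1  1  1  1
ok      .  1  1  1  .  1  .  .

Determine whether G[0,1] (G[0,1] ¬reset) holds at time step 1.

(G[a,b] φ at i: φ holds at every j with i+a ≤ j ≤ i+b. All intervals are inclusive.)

True

Check G[0,1] ¬reset at every j in [1,2]:
  j=1: holds on [1,2]
  j=2: holds on [2,3]
All positions satisfy it → formula holds.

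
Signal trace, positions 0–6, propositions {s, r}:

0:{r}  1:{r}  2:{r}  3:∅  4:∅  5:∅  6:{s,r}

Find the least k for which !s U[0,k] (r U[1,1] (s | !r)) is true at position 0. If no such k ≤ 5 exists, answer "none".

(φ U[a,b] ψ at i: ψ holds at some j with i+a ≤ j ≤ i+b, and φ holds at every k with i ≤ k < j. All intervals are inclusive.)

Need earliest j ≥ 0 with (r U[1,1] (s | !r)), and !s at every k in [0,j-1].
  j=0: rhs fails.
  j=1: rhs fails.
  j=2: rhs holds; lhs holds on [0,1]. k = 2.

2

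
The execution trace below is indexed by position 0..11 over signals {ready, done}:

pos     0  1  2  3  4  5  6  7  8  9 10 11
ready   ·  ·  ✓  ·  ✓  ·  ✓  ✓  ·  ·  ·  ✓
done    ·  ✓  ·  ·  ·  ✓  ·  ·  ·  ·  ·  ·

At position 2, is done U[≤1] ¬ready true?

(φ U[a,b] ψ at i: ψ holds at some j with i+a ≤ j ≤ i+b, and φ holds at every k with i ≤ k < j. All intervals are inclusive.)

Need some j in [2,3] with ¬ready, and done at every k in [2,j-1].
  j=2: ¬ready false.
  j=3: ¬ready holds, but done fails at k=2 → not this j.
No j in the window works → until fails.

Does not hold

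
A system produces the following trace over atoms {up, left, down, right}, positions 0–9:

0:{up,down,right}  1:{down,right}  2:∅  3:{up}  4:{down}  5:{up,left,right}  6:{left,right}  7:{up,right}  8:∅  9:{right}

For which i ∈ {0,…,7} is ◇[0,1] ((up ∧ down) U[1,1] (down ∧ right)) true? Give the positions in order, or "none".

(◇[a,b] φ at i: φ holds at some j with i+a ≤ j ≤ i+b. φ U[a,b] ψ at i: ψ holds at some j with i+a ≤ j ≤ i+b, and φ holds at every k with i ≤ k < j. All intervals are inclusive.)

Evaluate at each i in [0,7]:
  i=0: ✓ (witness j=0)
  i=1: ✗ (none in [1,2])
  i=2: ✗ (none in [2,3])
  i=3: ✗ (none in [3,4])
  i=4: ✗ (none in [4,5])
  i=5: ✗ (none in [5,6])
  i=6: ✗ (none in [6,7])
  i=7: ✗ (none in [7,8])

0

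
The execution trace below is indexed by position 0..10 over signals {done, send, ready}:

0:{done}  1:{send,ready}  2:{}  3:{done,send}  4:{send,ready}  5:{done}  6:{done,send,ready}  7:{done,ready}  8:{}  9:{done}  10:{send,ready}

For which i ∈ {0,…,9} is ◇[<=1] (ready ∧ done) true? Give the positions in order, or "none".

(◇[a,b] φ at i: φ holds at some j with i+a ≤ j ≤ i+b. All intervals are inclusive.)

Evaluate at each i in [0,9]:
  i=0: ✗ (none in [0,1])
  i=1: ✗ (none in [1,2])
  i=2: ✗ (none in [2,3])
  i=3: ✗ (none in [3,4])
  i=4: ✗ (none in [4,5])
  i=5: ✓ (witness j=6)
  i=6: ✓ (witness j=6)
  i=7: ✓ (witness j=7)
  i=8: ✗ (none in [8,9])
  i=9: ✗ (none in [9,10])

5, 6, 7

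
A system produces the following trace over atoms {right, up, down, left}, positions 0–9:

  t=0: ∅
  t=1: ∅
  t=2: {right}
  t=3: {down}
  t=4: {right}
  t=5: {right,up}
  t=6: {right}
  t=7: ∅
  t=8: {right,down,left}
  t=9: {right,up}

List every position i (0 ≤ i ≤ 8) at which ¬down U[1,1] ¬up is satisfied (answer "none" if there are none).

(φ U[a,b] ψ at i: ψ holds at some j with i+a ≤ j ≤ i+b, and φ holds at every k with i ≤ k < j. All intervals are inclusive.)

0, 1, 2, 5, 6, 7

Evaluate at each i in [0,8]:
  i=0: ✓ (rhs at j=1; lhs holds on [0,0])
  i=1: ✓ (rhs at j=2; lhs holds on [1,1])
  i=2: ✓ (rhs at j=3; lhs holds on [2,2])
  i=3: ✗ (lhs fails at k=3 before rhs at j=4)
  i=4: ✗ (no rhs in [5,5])
  i=5: ✓ (rhs at j=6; lhs holds on [5,5])
  i=6: ✓ (rhs at j=7; lhs holds on [6,6])
  i=7: ✓ (rhs at j=8; lhs holds on [7,7])
  i=8: ✗ (no rhs in [9,9])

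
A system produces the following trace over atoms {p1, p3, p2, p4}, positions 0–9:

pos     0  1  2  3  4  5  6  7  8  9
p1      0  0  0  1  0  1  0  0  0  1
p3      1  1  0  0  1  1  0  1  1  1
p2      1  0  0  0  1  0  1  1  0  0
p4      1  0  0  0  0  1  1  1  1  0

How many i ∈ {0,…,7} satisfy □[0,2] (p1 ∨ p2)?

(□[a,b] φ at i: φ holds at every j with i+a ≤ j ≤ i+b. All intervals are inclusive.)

Evaluate at each i in [0,7]:
  i=0: ✗ (fails at j=1)
  i=1: ✗ (fails at j=1)
  i=2: ✗ (fails at j=2)
  i=3: ✓ (all of [3,5])
  i=4: ✓ (all of [4,6])
  i=5: ✓ (all of [5,7])
  i=6: ✗ (fails at j=8)
  i=7: ✗ (fails at j=8)
Positions where it holds: {3, 4, 5} → 3.

3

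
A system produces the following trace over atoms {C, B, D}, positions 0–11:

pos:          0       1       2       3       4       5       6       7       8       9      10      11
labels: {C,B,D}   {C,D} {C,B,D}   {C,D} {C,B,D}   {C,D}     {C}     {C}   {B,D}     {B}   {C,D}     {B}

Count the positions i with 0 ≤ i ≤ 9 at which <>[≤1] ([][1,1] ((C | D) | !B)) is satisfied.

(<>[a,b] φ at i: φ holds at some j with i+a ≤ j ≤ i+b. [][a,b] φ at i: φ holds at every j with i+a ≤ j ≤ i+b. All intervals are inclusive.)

Evaluate at each i in [0,9]:
  i=0: ✓ (witness j=0)
  i=1: ✓ (witness j=1)
  i=2: ✓ (witness j=2)
  i=3: ✓ (witness j=3)
  i=4: ✓ (witness j=4)
  i=5: ✓ (witness j=5)
  i=6: ✓ (witness j=6)
  i=7: ✓ (witness j=7)
  i=8: ✓ (witness j=9)
  i=9: ✓ (witness j=9)
Positions where it holds: {0, 1, 2, 3, 4, 5, 6, 7, 8, 9} → 10.

10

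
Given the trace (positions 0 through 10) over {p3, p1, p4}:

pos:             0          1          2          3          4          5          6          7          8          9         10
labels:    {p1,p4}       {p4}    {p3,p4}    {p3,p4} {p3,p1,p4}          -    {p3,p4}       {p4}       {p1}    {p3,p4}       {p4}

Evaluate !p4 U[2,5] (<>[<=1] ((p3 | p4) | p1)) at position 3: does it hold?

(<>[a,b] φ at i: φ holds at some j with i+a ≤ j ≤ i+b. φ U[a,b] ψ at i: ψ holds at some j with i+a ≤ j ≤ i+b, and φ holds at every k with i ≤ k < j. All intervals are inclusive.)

Need some j in [5,8] with <>[<=1] ((p3 | p4) | p1), and !p4 at every k in [3,j-1].
  j=5: <>[<=1] ((p3 | p4) | p1) holds, but !p4 fails at k=3 → not this j.
  j=6: <>[<=1] ((p3 | p4) | p1) holds, but !p4 fails at k=3 → not this j.
  j=7: <>[<=1] ((p3 | p4) | p1) holds, but !p4 fails at k=3 → not this j.
  j=8: <>[<=1] ((p3 | p4) | p1) holds, but !p4 fails at k=3 → not this j.
No j in the window works → until fails.

No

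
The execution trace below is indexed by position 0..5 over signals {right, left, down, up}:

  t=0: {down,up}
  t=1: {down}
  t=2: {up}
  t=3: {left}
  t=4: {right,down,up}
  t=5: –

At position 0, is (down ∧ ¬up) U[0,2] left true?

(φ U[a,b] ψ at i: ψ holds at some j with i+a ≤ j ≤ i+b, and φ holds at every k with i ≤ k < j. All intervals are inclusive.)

Does not hold

Need some j in [0,2] with left, and (down ∧ ¬up) at every k in [0,j-1].
  j=0: left false.
  j=1: left false.
  j=2: left false.
No j in the window works → until fails.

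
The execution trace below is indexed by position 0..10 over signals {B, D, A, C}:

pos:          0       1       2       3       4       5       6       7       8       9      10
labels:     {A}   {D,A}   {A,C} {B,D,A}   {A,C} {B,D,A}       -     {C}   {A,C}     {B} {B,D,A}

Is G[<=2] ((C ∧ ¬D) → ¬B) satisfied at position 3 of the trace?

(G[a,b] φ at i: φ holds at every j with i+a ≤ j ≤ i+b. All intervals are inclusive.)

Check ((C ∧ ¬D) → ¬B) at every j in [3,5]:
  j=3: antecedent false → ✓
  j=4: antecedent true; consequent true → ✓
  j=5: antecedent false → ✓
All positions satisfy it → formula holds.

Holds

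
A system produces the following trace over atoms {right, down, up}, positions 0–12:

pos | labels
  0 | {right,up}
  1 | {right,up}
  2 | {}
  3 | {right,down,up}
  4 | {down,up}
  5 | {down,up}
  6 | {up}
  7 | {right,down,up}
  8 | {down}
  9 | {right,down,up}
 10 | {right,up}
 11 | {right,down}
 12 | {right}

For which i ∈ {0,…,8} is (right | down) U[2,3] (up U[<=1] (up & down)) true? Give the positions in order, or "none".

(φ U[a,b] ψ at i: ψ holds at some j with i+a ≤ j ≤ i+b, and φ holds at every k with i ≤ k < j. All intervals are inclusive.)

Evaluate at each i in [0,8]:
  i=0: ✗ (lhs fails at k=2 before rhs at j=3)
  i=1: ✗ (lhs fails at k=2 before rhs at j=3)
  i=2: ✗ (lhs fails at k=2 before rhs at j=4)
  i=3: ✓ (rhs at j=5; lhs holds on [3,4])
  i=4: ✓ (rhs at j=6; lhs holds on [4,5])
  i=5: ✗ (lhs fails at k=6 before rhs at j=7)
  i=6: ✗ (lhs fails at k=6 before rhs at j=9)
  i=7: ✓ (rhs at j=9; lhs holds on [7,8])
  i=8: ✗ (no rhs in [10,11])

3, 4, 7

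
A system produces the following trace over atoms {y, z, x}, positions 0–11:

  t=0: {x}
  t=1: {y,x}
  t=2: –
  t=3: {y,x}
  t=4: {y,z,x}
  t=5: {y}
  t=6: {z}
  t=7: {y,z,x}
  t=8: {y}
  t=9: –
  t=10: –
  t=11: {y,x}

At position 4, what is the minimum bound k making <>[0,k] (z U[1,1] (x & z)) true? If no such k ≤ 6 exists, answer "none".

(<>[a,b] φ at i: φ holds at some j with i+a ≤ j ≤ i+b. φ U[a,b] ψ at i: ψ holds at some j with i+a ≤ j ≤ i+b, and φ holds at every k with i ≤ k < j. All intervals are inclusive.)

2

Scan j = 4,5,… for (z U[1,1] (x & z)):
  j=4: fails
  j=5: fails
  j=6: holds
First hit at j=6, so smallest k = 6-4 = 2.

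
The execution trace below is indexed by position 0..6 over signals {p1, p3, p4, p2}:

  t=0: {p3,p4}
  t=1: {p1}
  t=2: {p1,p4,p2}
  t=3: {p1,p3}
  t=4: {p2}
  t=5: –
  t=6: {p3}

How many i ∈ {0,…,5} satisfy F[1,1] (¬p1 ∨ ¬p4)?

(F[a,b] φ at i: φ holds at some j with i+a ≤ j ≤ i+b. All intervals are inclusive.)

Evaluate at each i in [0,5]:
  i=0: ✓ (witness j=1)
  i=1: ✗ (none in [2,2])
  i=2: ✓ (witness j=3)
  i=3: ✓ (witness j=4)
  i=4: ✓ (witness j=5)
  i=5: ✓ (witness j=6)
Positions where it holds: {0, 2, 3, 4, 5} → 5.

5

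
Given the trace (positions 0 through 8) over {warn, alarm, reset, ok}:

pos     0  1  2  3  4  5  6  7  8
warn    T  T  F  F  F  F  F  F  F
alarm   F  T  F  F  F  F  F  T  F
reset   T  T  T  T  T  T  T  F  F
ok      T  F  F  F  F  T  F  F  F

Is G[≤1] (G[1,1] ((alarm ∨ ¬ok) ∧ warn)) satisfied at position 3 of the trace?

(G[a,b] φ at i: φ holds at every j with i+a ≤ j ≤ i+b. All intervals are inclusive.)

Check G[1,1] ((alarm ∨ ¬ok) ∧ warn) at every j in [3,4]:
  j=3: fails at 4
  j=4: fails at 5
Fails at j=3 → formula fails.

False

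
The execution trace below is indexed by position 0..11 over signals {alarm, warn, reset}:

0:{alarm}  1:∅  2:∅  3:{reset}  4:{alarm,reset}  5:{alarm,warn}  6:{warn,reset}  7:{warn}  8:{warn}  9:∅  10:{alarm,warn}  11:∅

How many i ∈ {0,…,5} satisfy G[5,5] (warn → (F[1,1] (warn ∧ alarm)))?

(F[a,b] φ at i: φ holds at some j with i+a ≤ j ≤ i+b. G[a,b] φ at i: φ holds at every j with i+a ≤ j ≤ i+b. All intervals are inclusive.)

Evaluate at each i in [0,5]:
  i=0: ✗ (fails at j=5)
  i=1: ✗ (fails at j=6)
  i=2: ✗ (fails at j=7)
  i=3: ✗ (fails at j=8)
  i=4: ✓ (all of [9,9])
  i=5: ✗ (fails at j=10)
Positions where it holds: {4} → 1.

1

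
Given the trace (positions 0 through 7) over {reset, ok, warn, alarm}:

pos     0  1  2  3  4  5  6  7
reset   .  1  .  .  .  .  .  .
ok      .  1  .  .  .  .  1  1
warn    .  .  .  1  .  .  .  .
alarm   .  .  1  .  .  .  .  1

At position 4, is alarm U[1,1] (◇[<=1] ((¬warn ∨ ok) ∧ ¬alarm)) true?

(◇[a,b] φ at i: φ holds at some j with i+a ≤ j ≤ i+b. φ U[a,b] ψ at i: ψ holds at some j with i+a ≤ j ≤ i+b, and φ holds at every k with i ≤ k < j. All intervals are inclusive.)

No

Need some j in [5,5] with ◇[<=1] ((¬warn ∨ ok) ∧ ¬alarm), and alarm at every k in [4,j-1].
  j=5: ◇[<=1] ((¬warn ∨ ok) ∧ ¬alarm) holds, but alarm fails at k=4 → not this j.
No j in the window works → until fails.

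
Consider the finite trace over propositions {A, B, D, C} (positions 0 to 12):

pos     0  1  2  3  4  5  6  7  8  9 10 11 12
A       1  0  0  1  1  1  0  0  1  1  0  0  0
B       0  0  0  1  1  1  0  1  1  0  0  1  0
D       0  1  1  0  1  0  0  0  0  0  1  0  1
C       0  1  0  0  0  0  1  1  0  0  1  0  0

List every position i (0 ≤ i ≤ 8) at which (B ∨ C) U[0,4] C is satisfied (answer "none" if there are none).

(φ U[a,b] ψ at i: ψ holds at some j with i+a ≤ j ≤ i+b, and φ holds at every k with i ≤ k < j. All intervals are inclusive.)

Evaluate at each i in [0,8]:
  i=0: ✗ (lhs fails at k=0 before rhs at j=1)
  i=1: ✓ (rhs at j=1)
  i=2: ✗ (lhs fails at k=2 before rhs at j=6)
  i=3: ✓ (rhs at j=6; lhs holds on [3,5])
  i=4: ✓ (rhs at j=6; lhs holds on [4,5])
  i=5: ✓ (rhs at j=6; lhs holds on [5,5])
  i=6: ✓ (rhs at j=6)
  i=7: ✓ (rhs at j=7)
  i=8: ✗ (lhs fails at k=9 before rhs at j=10)

1, 3, 4, 5, 6, 7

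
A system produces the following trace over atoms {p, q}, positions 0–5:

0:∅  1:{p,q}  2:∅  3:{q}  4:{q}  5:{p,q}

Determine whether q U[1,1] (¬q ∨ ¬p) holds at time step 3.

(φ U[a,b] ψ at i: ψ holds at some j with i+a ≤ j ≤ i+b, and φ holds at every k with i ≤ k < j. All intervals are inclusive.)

True

Need some j in [4,4] with (¬q ∨ ¬p), and q at every k in [3,j-1].
  j=4: (¬q ∨ ¬p) holds; q holds at every k in [3,3] → satisfied.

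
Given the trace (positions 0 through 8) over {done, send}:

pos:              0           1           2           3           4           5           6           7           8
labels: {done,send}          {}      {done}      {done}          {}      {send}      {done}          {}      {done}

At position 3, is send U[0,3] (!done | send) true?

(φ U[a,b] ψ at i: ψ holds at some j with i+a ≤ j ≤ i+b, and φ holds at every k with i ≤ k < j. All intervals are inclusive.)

Does not hold

Need some j in [3,6] with (!done | send), and send at every k in [3,j-1].
  j=3: (!done | send) false.
  j=4: (!done | send) holds, but send fails at k=3 → not this j.
  j=5: (!done | send) holds, but send fails at k=3 → not this j.
  j=6: (!done | send) false.
No j in the window works → until fails.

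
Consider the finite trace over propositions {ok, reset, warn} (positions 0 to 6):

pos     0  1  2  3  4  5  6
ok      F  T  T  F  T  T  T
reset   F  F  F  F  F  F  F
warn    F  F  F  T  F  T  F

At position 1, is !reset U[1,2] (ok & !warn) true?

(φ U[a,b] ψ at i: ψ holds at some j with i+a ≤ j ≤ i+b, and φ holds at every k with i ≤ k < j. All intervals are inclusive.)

Need some j in [2,3] with (ok & !warn), and !reset at every k in [1,j-1].
  j=2: (ok & !warn) holds; !reset holds at every k in [1,1] → satisfied.

Holds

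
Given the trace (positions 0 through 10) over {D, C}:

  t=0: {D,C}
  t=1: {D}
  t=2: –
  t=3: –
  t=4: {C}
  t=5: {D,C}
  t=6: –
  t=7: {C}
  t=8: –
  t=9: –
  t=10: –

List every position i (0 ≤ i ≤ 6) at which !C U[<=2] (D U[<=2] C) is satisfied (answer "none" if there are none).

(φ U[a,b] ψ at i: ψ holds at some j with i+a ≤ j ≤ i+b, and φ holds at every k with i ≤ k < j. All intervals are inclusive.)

0, 2, 3, 4, 5, 6

Evaluate at each i in [0,6]:
  i=0: ✓ (rhs at j=0)
  i=1: ✗ (no rhs in [1,3])
  i=2: ✓ (rhs at j=4; lhs holds on [2,3])
  i=3: ✓ (rhs at j=4; lhs holds on [3,3])
  i=4: ✓ (rhs at j=4)
  i=5: ✓ (rhs at j=5)
  i=6: ✓ (rhs at j=7; lhs holds on [6,6])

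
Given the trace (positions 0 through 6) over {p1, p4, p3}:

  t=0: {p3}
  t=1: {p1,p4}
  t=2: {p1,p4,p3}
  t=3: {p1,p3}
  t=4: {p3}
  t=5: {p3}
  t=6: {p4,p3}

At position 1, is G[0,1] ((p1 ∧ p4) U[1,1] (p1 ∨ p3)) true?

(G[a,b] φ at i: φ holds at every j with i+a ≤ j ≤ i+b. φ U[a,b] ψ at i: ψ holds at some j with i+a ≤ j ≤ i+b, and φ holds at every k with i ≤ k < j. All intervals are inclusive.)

Check ((p1 ∧ p4) U[1,1] (p1 ∨ p3)) at every j in [1,2]:
  j=1: holds
  j=2: holds
All positions satisfy it → formula holds.

True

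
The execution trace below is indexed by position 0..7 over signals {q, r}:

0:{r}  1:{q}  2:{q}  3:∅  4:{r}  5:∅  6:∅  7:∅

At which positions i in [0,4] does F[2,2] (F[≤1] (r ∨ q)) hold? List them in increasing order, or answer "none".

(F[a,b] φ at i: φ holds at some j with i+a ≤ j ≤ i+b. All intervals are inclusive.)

0, 1, 2

Evaluate at each i in [0,4]:
  i=0: ✓ (witness j=2)
  i=1: ✓ (witness j=3)
  i=2: ✓ (witness j=4)
  i=3: ✗ (none in [5,5])
  i=4: ✗ (none in [6,6])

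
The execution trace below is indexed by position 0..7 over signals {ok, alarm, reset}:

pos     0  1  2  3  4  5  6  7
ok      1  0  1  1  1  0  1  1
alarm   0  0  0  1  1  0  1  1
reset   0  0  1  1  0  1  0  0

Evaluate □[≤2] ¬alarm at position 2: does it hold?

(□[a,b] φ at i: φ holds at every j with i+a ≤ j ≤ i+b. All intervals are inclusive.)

No

Check ¬alarm at every j in [2,4]:
  j=2: true
  j=3: false
  j=4: false
Fails at j=3 → formula fails.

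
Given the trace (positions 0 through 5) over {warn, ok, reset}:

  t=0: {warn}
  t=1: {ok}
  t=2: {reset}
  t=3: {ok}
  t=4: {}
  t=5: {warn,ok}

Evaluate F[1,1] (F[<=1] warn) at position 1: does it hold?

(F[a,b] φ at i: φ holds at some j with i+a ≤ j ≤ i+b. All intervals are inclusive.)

Does not hold

Check F[<=1] warn at each j in [2,2]:
  j=2: fails (none in [2,3])
No position in the window satisfies it → formula fails.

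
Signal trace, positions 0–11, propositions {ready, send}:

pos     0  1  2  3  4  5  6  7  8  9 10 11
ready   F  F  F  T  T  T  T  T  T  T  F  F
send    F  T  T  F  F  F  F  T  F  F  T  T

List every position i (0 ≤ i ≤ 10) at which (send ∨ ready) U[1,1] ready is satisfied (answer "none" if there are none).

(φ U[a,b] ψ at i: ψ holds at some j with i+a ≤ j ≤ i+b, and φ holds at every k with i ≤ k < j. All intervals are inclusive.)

Evaluate at each i in [0,10]:
  i=0: ✗ (no rhs in [1,1])
  i=1: ✗ (no rhs in [2,2])
  i=2: ✓ (rhs at j=3; lhs holds on [2,2])
  i=3: ✓ (rhs at j=4; lhs holds on [3,3])
  i=4: ✓ (rhs at j=5; lhs holds on [4,4])
  i=5: ✓ (rhs at j=6; lhs holds on [5,5])
  i=6: ✓ (rhs at j=7; lhs holds on [6,6])
  i=7: ✓ (rhs at j=8; lhs holds on [7,7])
  i=8: ✓ (rhs at j=9; lhs holds on [8,8])
  i=9: ✗ (no rhs in [10,10])
  i=10: ✗ (no rhs in [11,11])

2, 3, 4, 5, 6, 7, 8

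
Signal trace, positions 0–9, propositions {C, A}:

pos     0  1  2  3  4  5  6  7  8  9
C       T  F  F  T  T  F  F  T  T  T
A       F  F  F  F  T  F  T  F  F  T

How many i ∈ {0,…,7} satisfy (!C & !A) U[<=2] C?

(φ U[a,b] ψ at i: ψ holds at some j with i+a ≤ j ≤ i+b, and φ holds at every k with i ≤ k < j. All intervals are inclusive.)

6

Evaluate at each i in [0,7]:
  i=0: ✓ (rhs at j=0)
  i=1: ✓ (rhs at j=3; lhs holds on [1,2])
  i=2: ✓ (rhs at j=3; lhs holds on [2,2])
  i=3: ✓ (rhs at j=3)
  i=4: ✓ (rhs at j=4)
  i=5: ✗ (lhs fails at k=6 before rhs at j=7)
  i=6: ✗ (lhs fails at k=6 before rhs at j=7)
  i=7: ✓ (rhs at j=7)
Positions where it holds: {0, 1, 2, 3, 4, 7} → 6.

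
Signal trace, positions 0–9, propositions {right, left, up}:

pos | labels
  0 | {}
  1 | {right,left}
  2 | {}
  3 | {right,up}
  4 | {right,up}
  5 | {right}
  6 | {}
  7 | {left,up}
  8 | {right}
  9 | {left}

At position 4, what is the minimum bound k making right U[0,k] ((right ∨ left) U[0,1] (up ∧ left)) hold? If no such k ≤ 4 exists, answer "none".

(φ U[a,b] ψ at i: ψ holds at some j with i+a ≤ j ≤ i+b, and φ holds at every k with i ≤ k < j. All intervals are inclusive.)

none

Need earliest j ≥ 4 with ((right ∨ left) U[0,1] (up ∧ left)), and right at every k in [4,j-1].
  j=4: rhs fails.
  j=5: rhs fails.
  j=6: rhs fails.
  j=7: rhs holds but lhs fails at k=6.
  j=8: rhs fails.
No witness within the range → none.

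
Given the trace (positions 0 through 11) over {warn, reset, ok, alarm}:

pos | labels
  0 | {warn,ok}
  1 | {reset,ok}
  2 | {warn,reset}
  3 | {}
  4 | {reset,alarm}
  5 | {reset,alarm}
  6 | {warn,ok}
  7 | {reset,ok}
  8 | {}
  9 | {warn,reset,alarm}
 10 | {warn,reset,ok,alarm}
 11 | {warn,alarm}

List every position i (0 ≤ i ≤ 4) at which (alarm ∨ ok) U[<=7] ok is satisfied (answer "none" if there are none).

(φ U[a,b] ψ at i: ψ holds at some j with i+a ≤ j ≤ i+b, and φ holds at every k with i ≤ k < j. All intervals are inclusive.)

Evaluate at each i in [0,4]:
  i=0: ✓ (rhs at j=0)
  i=1: ✓ (rhs at j=1)
  i=2: ✗ (lhs fails at k=2 before rhs at j=6)
  i=3: ✗ (lhs fails at k=3 before rhs at j=6)
  i=4: ✓ (rhs at j=6; lhs holds on [4,5])

0, 1, 4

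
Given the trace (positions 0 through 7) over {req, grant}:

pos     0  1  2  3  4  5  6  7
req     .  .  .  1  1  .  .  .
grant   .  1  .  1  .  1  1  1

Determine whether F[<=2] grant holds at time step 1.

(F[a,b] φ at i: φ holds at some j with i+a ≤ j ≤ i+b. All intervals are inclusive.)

Check grant at each j in [1,3]:
  j=1: true
  j=2: false
  j=3: true
Found at j=1 → formula holds.

Holds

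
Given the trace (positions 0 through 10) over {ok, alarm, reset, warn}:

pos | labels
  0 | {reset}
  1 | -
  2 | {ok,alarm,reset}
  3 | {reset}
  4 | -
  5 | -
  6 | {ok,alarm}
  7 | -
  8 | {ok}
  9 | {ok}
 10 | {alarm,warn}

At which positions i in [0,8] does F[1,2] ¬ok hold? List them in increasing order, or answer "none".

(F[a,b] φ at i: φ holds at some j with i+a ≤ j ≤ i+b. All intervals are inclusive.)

0, 1, 2, 3, 4, 5, 6, 8

Evaluate at each i in [0,8]:
  i=0: ✓ (witness j=1)
  i=1: ✓ (witness j=3)
  i=2: ✓ (witness j=3)
  i=3: ✓ (witness j=4)
  i=4: ✓ (witness j=5)
  i=5: ✓ (witness j=7)
  i=6: ✓ (witness j=7)
  i=7: ✗ (none in [8,9])
  i=8: ✓ (witness j=10)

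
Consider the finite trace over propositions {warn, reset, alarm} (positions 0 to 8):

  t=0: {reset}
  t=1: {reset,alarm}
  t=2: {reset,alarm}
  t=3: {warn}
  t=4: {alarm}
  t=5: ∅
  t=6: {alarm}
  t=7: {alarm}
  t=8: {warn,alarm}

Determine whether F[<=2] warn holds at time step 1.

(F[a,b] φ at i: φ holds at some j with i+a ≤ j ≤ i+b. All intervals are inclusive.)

Check warn at each j in [1,3]:
  j=1: false
  j=2: false
  j=3: true
Found at j=3 → formula holds.

Yes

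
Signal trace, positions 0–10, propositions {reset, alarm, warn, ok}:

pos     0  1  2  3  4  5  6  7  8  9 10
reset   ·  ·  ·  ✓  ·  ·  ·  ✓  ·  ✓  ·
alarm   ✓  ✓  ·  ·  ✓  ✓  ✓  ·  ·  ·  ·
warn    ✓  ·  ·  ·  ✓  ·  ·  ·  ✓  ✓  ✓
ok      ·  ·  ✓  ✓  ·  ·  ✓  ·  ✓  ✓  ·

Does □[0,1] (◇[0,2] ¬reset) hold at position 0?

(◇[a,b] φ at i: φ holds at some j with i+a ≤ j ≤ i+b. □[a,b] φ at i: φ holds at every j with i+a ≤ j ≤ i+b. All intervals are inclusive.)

Check ◇[0,2] ¬reset at every j in [0,1]:
  j=0: holds (witness at 0)
  j=1: holds (witness at 1)
All positions satisfy it → formula holds.

Yes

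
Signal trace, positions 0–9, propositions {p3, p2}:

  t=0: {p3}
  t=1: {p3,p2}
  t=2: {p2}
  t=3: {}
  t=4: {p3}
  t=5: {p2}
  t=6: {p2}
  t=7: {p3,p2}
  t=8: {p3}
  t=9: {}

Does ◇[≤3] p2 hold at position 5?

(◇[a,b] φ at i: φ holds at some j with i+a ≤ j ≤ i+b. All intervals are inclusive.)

Check p2 at each j in [5,8]:
  j=5: true
  j=6: true
  j=7: true
  j=8: false
Found at j=5 → formula holds.

Holds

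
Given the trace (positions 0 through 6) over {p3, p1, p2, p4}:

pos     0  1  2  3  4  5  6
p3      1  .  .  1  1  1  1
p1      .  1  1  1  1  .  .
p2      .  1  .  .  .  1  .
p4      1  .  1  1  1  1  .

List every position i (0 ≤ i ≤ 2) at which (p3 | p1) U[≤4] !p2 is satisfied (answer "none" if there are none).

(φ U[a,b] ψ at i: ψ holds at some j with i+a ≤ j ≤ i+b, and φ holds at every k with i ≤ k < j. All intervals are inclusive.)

0, 1, 2

Evaluate at each i in [0,2]:
  i=0: ✓ (rhs at j=0)
  i=1: ✓ (rhs at j=2; lhs holds on [1,1])
  i=2: ✓ (rhs at j=2)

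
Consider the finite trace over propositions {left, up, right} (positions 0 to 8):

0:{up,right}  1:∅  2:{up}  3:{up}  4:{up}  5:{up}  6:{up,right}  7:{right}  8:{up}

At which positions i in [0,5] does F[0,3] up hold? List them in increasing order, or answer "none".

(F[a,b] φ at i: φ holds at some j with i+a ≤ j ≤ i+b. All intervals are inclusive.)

Evaluate at each i in [0,5]:
  i=0: ✓ (witness j=0)
  i=1: ✓ (witness j=2)
  i=2: ✓ (witness j=2)
  i=3: ✓ (witness j=3)
  i=4: ✓ (witness j=4)
  i=5: ✓ (witness j=5)

0, 1, 2, 3, 4, 5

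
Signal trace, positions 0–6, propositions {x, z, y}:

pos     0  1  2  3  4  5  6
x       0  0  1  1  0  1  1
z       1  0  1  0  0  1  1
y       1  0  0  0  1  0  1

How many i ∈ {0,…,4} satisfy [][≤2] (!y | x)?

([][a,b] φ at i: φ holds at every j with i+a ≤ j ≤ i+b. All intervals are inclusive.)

1

Evaluate at each i in [0,4]:
  i=0: ✗ (fails at j=0)
  i=1: ✓ (all of [1,3])
  i=2: ✗ (fails at j=4)
  i=3: ✗ (fails at j=4)
  i=4: ✗ (fails at j=4)
Positions where it holds: {1} → 1.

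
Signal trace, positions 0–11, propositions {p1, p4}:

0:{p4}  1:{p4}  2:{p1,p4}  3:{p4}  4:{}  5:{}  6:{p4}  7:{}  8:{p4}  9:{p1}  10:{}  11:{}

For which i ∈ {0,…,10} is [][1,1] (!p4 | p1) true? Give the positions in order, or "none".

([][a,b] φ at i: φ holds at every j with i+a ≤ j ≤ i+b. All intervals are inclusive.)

Evaluate at each i in [0,10]:
  i=0: ✗ (fails at j=1)
  i=1: ✓ (all of [2,2])
  i=2: ✗ (fails at j=3)
  i=3: ✓ (all of [4,4])
  i=4: ✓ (all of [5,5])
  i=5: ✗ (fails at j=6)
  i=6: ✓ (all of [7,7])
  i=7: ✗ (fails at j=8)
  i=8: ✓ (all of [9,9])
  i=9: ✓ (all of [10,10])
  i=10: ✓ (all of [11,11])

1, 3, 4, 6, 8, 9, 10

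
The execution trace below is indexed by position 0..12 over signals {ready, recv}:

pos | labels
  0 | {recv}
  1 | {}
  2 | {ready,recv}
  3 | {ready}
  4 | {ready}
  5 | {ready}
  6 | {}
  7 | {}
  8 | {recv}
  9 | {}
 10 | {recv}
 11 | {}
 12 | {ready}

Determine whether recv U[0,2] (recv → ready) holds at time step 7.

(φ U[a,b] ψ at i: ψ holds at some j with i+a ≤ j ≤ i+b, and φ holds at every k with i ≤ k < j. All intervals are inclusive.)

True

Need some j in [7,9] with (recv → ready), and recv at every k in [7,j-1].
  j=7: (recv → ready) holds; no prefix to check → satisfied.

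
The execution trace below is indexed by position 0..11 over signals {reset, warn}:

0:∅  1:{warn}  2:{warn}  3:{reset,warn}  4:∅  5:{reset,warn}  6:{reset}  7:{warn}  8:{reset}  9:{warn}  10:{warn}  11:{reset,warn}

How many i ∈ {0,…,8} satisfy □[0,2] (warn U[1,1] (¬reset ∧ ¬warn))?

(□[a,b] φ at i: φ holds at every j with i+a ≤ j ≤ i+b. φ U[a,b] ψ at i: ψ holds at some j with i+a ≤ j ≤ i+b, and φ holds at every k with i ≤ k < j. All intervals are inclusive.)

Evaluate at each i in [0,8]:
  i=0: ✗ (fails at j=0)
  i=1: ✗ (fails at j=1)
  i=2: ✗ (fails at j=2)
  i=3: ✗ (fails at j=4)
  i=4: ✗ (fails at j=4)
  i=5: ✗ (fails at j=5)
  i=6: ✗ (fails at j=6)
  i=7: ✗ (fails at j=7)
  i=8: ✗ (fails at j=8)
Positions where it holds: {} → 0.

0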